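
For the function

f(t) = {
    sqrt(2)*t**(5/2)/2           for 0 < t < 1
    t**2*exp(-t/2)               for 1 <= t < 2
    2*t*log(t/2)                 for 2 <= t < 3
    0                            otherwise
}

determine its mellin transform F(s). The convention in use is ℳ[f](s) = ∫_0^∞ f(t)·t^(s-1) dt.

(4*2**s*(2*s + 5)*(2*s - (s + 2)**2 + 3)*uppergamma(s + 2, 1/2) - 4*2**s*(2*s + 5)*(2*s - (s + 2)**2 + 3)*uppergamma(s + 2, 1) - 4*2**s*(2*s + 5) + 3**s*(s + 2)*(2*s + 5)*(-6*log(3) + 6*log(2)) + 3**s*(2*s + 5)*(-6*log(2) + 6*log(3)) + 6*3**s*(2*s + 5) + sqrt(2)*(2*s - (s + 2)**2 + 3))/((2*s + 5)*(2*s - (s + 2)**2 + 3))
  Re(s) > -5/2

back out the shared t-power: sqrt(2)*sqrt(t)/2 on [0, 1); exp(-t/2) on [1, 2); 2*log(t/2)/t on [2, 3)
reversing the common scale on t: sqrt(t) on [0, 1/2); exp(-t) on [1/2, 1); log(t)/t on [1, 3/2)
f breaks at 1, 2 into 3 integrals to sum
on [0, 1) integrate f = sqrt(2)*t**(5/2)/2 against the kernel
segment [1, 2) carries t**2*exp(-t/2); integrate it
[2, 3) adds the kernel integral of 2*t*log(t/2)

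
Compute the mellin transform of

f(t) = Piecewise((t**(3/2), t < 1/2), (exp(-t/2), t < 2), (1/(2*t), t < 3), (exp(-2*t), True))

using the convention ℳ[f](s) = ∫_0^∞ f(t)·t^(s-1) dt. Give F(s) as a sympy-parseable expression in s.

the 4 pieces separated at 1/2, 2, 3 each add one integral
between 0 and 1/2 the integrand is t**(3/2)·t^(s-1)
on [1/2, 2): add ∫ exp(-t/2)·t^(s-1) dt
between 2 and 3 the integrand is 1/(2*t)·t^(s-1)
on [3, ∞): add ∫ exp(-2*t)·t^(s-1) dt

(12*24**s*(s - 1)*(2*s + 3)*uppergamma(s, 1/4) - 12*24**s*(s - 1)*(2*s + 3)*uppergamma(s, 1) - 3*24**s*(2*s + 3) + 2*36**s*(2*s + 3) + 12*6**s*(s - 1)*(2*s + 3)*uppergamma(s, 6) + 6*sqrt(2)*6**s*(s - 1))/(12*12**s*(s - 1)*(2*s + 3))
  Re(s) > -3/2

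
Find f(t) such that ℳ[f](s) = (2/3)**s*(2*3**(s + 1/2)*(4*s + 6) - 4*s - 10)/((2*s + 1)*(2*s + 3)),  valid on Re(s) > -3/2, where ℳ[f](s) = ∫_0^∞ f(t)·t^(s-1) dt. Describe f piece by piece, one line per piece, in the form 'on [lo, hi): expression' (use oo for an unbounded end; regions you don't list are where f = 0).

reversing the common scale on t: t**(3/2) on [0, 1); 2*sqrt(t) on [1, 3)
integrate the 2 segments split at 2/3, then add the results
[0, 2/3) adds the kernel integral of 3*sqrt(6)*t**(3/2)/4
∫ sqrt(6)*sqrt(t)·t^(s-1) over [2/3, 2)

on [0, 2/3): 3*sqrt(6)*t**(3/2)/4
on [2/3, 2): sqrt(6)*sqrt(t)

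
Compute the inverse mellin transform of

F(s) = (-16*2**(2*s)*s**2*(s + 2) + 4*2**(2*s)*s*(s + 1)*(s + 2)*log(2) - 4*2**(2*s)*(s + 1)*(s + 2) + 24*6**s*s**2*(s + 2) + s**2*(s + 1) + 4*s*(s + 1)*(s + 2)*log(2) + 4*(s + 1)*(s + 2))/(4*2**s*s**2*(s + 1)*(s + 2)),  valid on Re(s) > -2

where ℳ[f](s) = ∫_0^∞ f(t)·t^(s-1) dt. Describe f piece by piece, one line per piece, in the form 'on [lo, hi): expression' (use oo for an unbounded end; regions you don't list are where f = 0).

on [0, 1/2): t**2
on [1/2, 2): log(t)
on [2, 3): 2*t

decompose at 1/2, 2; ℳ[f](s) sums the 3 pieces' integrals
between 0 and 1/2 the integrand is t**2·t^(s-1)
∫ over [1/2, 2) of log(t)·t^(s-1) joins the sum
∫ over [2, 3) of 2*t·t^(s-1) joins the sum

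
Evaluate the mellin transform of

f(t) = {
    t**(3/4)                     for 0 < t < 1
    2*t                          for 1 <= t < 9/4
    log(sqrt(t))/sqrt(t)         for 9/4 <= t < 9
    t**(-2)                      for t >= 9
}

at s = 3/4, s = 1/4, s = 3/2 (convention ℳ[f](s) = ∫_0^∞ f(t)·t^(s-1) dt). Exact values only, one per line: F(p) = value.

F(3/4) = -1076*sqrt(3)/135 - 10/21 + log(2**(2*sqrt(6))*3**(-2*sqrt(6) + 4*sqrt(3))) + 83*sqrt(6)/14
F(1/4) = -1508*sqrt(3)/567 - 4*sqrt(3)*log(3)/3 - 4*sqrt(6)*log(2)/3 - 3/5 + 4*sqrt(6)*log(3)/3 + 67*sqrt(6)/15
F(3/2) = 9*log(2)/4 + 271/90 + 27*log(3)/4

back out the power substitution: t**(3/2) on [0, 1); 2*t**2 on [1, 3/2); log(t)/t on [3/2, 3); …
summing 4 kernel integrals split by 1, 9/4, 9 yields ℳ[f](s)
∫ over [0, 1) of t**(3/4)·t^(s-1) joins the sum
between 1 and 9/4 the integrand is 2*t·t^(s-1)
[9/4, 9) adds the kernel integral of log(sqrt(t))/sqrt(t)
between 9 and ∞ the integrand is t**(-2)·t^(s-1)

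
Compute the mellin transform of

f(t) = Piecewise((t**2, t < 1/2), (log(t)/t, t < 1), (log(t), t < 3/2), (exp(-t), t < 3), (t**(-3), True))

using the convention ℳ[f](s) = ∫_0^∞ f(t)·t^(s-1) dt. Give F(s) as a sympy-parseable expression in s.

breakpoints 1/2, 1, 3/2, 3: one integral from each of the 5 segments
on [0, 1/2) integrate f = t**2 against the kernel
between 1/2 and 1 the integrand is log(t)/t·t^(s-1)
the [1, 3/2) slice contributes ∫ log(t)·t^(s-1) dt
on [3/2, 3) integrate f = exp(-t) against the kernel
piece [3, ∞): integrate t**(-3) against the kernel

(108*2**s*s**2*(s - 3)*(s + 2)*(s**2 - 2*s + 1)*uppergamma(s, 3/2) - 108*2**s*s**2*(s - 3)*(s + 2)*(s**2 - 2*s + 1)*uppergamma(s, 3) - 108*2**s*s**2*(s - 3)*(s + 2) + 108*2**s*(s - 3)*(s + 2)*(s**2 - 2*s + 1) - 108*3**s*s*(s - 3)*(s + 2)*(s**2 - 2*s + 1)*log(2) + 108*3**s*s*(s - 3)*(s + 2)*(s**2 - 2*s + 1)*log(3) - 108*3**s*(s - 3)*(s + 2)*(s**2 - 2*s + 1) - 4*6**s*s**2*(s + 2)*(s**2 - 2*s + 1) + 216*s**3*(s - 3)*(s + 2)*log(2) - 216*s**2*(s - 3)*(s + 2)*log(2) + 216*s**2*(s - 3)*(s + 2) + 27*s**2*(s - 3)*(s**2 - 2*s + 1))/(108*2**s*s**2*(s - 3)*(s + 2)*(s**2 - 2*s + 1))
  -2 < Re(s) < 3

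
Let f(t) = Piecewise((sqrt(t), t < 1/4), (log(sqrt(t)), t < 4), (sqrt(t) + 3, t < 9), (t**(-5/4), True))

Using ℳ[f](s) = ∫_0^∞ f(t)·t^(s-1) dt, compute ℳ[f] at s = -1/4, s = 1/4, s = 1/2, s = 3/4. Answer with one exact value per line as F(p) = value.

F(-1/4) = sqrt(2)*(-486*log(2) + sqrt(2) + 648)/81
F(1/4) = sqrt(2)*(-330 + sqrt(2) + 108*log(2) + 144*sqrt(6))/18
F(1/2) = 4*sqrt(3)/27 + 5*log(2) + 33/4
F(3/4) = sqrt(2)*(-1139 + 30*sqrt(2) + 270*log(2) + 864*sqrt(6))/90

strip the power substitution: t on [0, 1/2); log(t) on [1/2, 2); t + 3 on [2, 3); …
slice at 1/4, 4, 9, transform all 4 pieces, and sum them
∫ sqrt(t)·t^(s-1) over [0, 1/4)
piece [1/4, 4): integrate log(sqrt(t)) against the kernel
the [4, 9) slice contributes ∫ (sqrt(t) + 3)·t^(s-1) dt
on [9, ∞) integrate f = t**(-5/4) against the kernel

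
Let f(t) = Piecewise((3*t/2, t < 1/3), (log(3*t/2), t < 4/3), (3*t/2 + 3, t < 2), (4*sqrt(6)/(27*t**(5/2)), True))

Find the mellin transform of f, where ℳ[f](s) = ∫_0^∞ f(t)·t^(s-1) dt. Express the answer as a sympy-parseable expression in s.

(-270*2**(2*s)*s**2*(2*s - 5) + 54*2**(2*s)*s*(s + 1)*(2*s - 5)*log(2) - 162*2**(2*s)*s*(2*s - 5) - 54*2**(2*s)*(s + 1)*(2*s - 5) - 4*sqrt(3)*6**s*s**2*(s + 1) + 324*6**s*s**2*(2*s - 5) + 162*6**s*s*(2*s - 5) + 27*s**2*(2*s - 5) + 54*s*(s + 1)*(2*s - 5)*log(2) + (2*s - 5)*(54*s + 54))/(54*3**s*s**2*(s + 1)*(2*s - 5))
  -1 < Re(s) < 5/2

undo the common scale on t: t on [0, 1/2); log(t) on [1/2, 2); t + 3 on [2, 3); …
decompose at 1/3, 4/3, 2; ℳ[f](s) sums the 4 pieces' integrals
the [0, 1/3) slice contributes ∫ 3*t/2·t^(s-1) dt
for t in [1/3, 4/3): the term is ∫ log(3*t/2)·t^(s-1)
piece [4/3, 2): integrate (3*t/2 + 3) against the kernel
piece [2, ∞): integrate 4*sqrt(6)/(27*t**(5/2)) against the kernel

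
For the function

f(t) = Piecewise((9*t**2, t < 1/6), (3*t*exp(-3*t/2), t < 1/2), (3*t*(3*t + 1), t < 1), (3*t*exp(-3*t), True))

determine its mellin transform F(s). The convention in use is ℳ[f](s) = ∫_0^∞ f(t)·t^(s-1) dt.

(8*2**(2*s)*(s + 1)*(s + 2)*uppergamma(s + 1, 1/4) - 8*2**(2*s)*(s + 1)*(s + 2)*uppergamma(s + 1, 3/4) + 4*2**s*(s + 1)*(s + 2)*uppergamma(s + 1, 3) - 15*3**s*(s + 1) - 6*3**s + 48*6**s*(s + 1) + 12*6**s + s + 1)/(4*6**s*(s + 1)*(s + 2))
  Re(s) > -2

undo the common scale on t: t**2 on [0, 1/2); t*exp(-t/2) on [1/2, 3/2); t*(t + 1) on [3/2, 3); …
back out the shared t-power: t on [0, 1/2); exp(-t/2) on [1/2, 3/2); t + 1 on [3/2, 3); …
integrate the 4 segments split at 1/6, 1/2, 1, then add the results
segment [0, 1/6) carries 9*t**2; integrate it
over [1/6, 1/2), the kernel integral of 3*t*exp(-3*t/2) enters the sum
segment [1/2, 1) carries 3*t*(3*t + 1); integrate it
the [1, ∞) slice contributes ∫ 3*t*exp(-3*t)·t^(s-1) dt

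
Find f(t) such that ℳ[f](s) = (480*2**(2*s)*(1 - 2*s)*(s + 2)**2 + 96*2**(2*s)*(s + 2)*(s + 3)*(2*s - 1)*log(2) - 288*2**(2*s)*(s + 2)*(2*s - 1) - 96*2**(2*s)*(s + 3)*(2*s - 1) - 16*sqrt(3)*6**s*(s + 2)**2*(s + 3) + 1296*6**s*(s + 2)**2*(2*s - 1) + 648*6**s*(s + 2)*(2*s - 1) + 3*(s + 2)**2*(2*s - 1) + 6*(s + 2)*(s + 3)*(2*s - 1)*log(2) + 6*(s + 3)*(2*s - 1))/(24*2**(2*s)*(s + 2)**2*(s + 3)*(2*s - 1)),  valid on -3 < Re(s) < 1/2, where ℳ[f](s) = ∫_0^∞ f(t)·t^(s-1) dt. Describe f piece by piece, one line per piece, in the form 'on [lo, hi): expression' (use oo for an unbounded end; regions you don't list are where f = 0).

on [0, 1/4): 8*t**3
on [1/4, 1): 4*t**2*log(2*t)
on [1, 3/2): 4*t**2*(2*t + 3)
on [3/2, oo): sqrt(2)/(2*sqrt(t))

strip the common scale on t: t**3 on [0, 1/2); t**2*log(t) on [1/2, 2); t**2*(t + 3) on [2, 3); …
the shared t-power comes off first: t**2 on [0, 1/2); t*log(t) on [1/2, 2); t*(t + 3) on [2, 3); …
peel off the shared t-power: t on [0, 1/2); log(t) on [1/2, 2); t + 3 on [2, 3); …
integrate the 4 segments split at 1/4, 1, 3/2, then add the results
the [0, 1/4) slice contributes ∫ 8*t**3·t^(s-1) dt
over [1/4, 1), the kernel integral of 4*t**2*log(2*t) enters the sum
between 1 and 3/2 the integrand is 4*t**2*(2*t + 3)·t^(s-1)
on [3/2, ∞) integrate f = sqrt(2)/(2*sqrt(t)) against the kernel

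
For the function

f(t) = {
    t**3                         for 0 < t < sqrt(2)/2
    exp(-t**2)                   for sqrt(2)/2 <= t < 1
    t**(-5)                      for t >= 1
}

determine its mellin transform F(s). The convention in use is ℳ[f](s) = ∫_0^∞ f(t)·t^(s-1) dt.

reversing the power substitution: t**(3/2) on [0, 1/2); exp(-t) on [1/2, 1); t**(-5/2) on [1, ∞)
decompose at sqrt(2)/2, 1; ℳ[f](s) sums the 3 pieces' integrals
segment [0, sqrt(2)/2) carries t**3; integrate it
segment sqrt(2)/2 to 1 holds exp(-t**2); add its integral
on [1, ∞) integrate f = t**(-5) against the kernel

(2*2**(s/2)*(s - 5)*(s + 3)*uppergamma(s/2, 1/2) - 2*2**(s/2)*(s - 5)*(s + 3)*uppergamma(s/2, 1) - 4*2**(s/2)*(s + 3) + sqrt(2)*(s - 5))/(4*2**(s/2)*(s - 5)*(s + 3))
  -3 < Re(s) < 5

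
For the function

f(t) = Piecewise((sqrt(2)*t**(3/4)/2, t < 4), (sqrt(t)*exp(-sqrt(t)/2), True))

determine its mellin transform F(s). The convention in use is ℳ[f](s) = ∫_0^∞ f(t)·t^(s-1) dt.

strip the shared t-power: sqrt(2)*t**(1/4)/2 on [0, 4); exp(-sqrt(t)/2) on [4, ∞)
undo the power substitution: sqrt(2)*sqrt(t)/2 on [0, 2); exp(-t/2) on [2, ∞)
undo the common scale on t: sqrt(t) on [0, 1); exp(-t) on [1, ∞)
cuts at 4: linearity sums the 2 kernel integrals
over [0, 4), the kernel integral of sqrt(2)*t**(3/4)/2 enters the sum
piece [4, ∞): integrate sqrt(t)*exp(-sqrt(t)/2) against the kernel

2**(2*s + 2)*((4*s + 3)*uppergamma(2*s + 1, 1) + 2)/(4*s + 3)
  Re(s) > -3/4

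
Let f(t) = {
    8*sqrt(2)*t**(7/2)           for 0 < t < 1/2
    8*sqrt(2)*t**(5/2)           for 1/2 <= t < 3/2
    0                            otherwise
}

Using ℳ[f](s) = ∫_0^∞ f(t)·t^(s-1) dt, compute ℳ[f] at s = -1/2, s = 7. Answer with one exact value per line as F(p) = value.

F(-1/2) = 25*sqrt(2)/3
F(7) = -23/25536 + 19683*sqrt(3)/608

strip the common scale on t: t**(7/2) on [0, 1); 2*t**(5/2) on [1, 3)
reversing the shared t-power: t**(3/2) on [0, 1); 2*sqrt(t) on [1, 3)
split f at 1/2: ℳ[f](s) collects 2 kernel integrals
between 0 and 1/2 the integrand is 8*sqrt(2)*t**(7/2)·t^(s-1)
between 1/2 and 3/2 the integrand is 8*sqrt(2)*t**(5/2)·t^(s-1)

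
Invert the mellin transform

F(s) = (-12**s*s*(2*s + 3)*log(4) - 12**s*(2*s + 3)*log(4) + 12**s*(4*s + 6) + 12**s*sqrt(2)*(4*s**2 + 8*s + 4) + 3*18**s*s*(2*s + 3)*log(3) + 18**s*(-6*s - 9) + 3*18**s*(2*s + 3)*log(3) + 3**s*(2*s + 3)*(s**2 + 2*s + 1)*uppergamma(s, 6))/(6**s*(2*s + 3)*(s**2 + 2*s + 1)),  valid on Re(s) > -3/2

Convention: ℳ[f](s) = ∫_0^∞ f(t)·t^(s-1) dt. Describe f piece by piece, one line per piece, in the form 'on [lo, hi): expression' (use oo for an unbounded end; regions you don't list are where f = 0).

f breaks at 2, 3 into 3 integrals to sum
the [0, 2) slice contributes ∫ t**(3/2)·t^(s-1) dt
on [2, 3) integrate f = t*log(t) against the kernel
∫ over [3, ∞) of exp(-2*t)·t^(s-1) joins the sum

on [0, 2): t**(3/2)
on [2, 3): t*log(t)
on [3, oo): exp(-2*t)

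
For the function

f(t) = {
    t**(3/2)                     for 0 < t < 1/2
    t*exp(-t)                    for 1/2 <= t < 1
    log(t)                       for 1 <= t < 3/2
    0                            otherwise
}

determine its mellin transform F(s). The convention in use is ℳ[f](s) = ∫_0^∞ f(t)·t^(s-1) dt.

(4*2**s*s**3*uppergamma(s + 1, 1/2) - 4*2**s*s**3*uppergamma(s + 1, 1) + 6*2**s*s**2*uppergamma(s + 1, 1/2) - 6*2**s*s**2*uppergamma(s + 1, 1) + 4*2**s*s + 6*2**s + 3**s*s**2*(-4*log(2) + 4*log(3)) - 4*3**s*s + 3**s*s*(-6*log(2) + 6*log(3)) - 6*3**s + sqrt(2)*s**2)/(2*2**s*s**2*(2*s + 3))
  Re(s) > -3/2

undo the shared t-power: t**(5/2) on [0, 1/2); t**2*exp(-t) on [1/2, 1); t*log(t) on [1, 3/2)
undo the shared t-power: sqrt(t) on [0, 1/2); exp(-t) on [1/2, 1); log(t)/t on [1, 3/2)
cuts at 1/2, 1: linearity sums the 3 kernel integrals
for t in [0, 1/2): the term is ∫ t**(3/2)·t^(s-1)
over [1/2, 1), the kernel integral of t*exp(-t) enters the sum
∫ log(t)·t^(s-1) over [1, 3/2)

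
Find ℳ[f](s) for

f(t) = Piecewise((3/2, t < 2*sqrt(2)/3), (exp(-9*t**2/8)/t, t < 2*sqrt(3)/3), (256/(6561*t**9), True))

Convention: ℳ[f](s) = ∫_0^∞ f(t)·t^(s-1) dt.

back out the shared t-power: 3*t/2 on [0, 2*sqrt(2)/3); exp(-9*t**2/8) on [2*sqrt(2)/3, 2*sqrt(3)/3); 256/(6561*t**8) on [2*sqrt(3)/3, ∞)
the common scale on t comes off first: t on [0, sqrt(2)); exp(-t**2/2) on [sqrt(2), sqrt(3)); t**(-8) on [sqrt(3), ∞)
peel off the power substitution: sqrt(t) on [0, 2); exp(-t/2) on [2, 3); t**(-4) on [3, ∞)
treat the 3 regions marked off by 2*sqrt(2)/3, 2*sqrt(3)/3 separately and sum
on [0, 2*sqrt(2)/3) integrate f = 3/2 against the kernel
segment [2*sqrt(2)/3, 2*sqrt(3)/3) carries exp(-9*t**2/8)/t; integrate it
[2*sqrt(3)/3, ∞) adds the kernel integral of 256/(6561*t**9)

2**s*(972*2**(s/2)*(s - 9) + 243*2**(s/2 + 1/2)*s*(s - 9)*uppergamma(s/2 - 1/2, 1) - 243*2**(s/2 + 1/2)*s*(s - 9)*uppergamma(s/2 - 1/2, 3/2) - 4*3**(s/2 + 1/2)*s)/(648*3**s*s*(s - 9))
  0 < Re(s) < 9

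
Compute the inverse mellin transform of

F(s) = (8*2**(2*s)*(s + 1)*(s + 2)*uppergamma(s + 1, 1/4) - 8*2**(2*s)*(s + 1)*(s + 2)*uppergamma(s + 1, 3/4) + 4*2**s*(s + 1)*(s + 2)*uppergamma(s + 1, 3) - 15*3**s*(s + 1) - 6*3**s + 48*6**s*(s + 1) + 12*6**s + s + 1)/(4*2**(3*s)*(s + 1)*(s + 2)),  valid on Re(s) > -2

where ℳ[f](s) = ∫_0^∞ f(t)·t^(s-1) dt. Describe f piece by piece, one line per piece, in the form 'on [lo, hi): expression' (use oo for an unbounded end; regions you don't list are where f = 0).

on [0, 1/8): 16*t**2
on [1/8, 3/8): 4*t*exp(-2*t)
on [3/8, 3/4): 4*t*(4*t + 1)
on [3/4, oo): 4*t*exp(-4*t)

peel off the common scale on t: 4*t**2 on [0, 1/4); 2*t*exp(-t) on [1/4, 3/4); 2*t*(2*t + 1) on [3/4, 3/2); …
the common scale on t comes off first: t**2 on [0, 1/2); t*exp(-t/2) on [1/2, 3/2); t*(t + 1) on [3/2, 3); …
invert the shared t-power to get t on [0, 1/2); exp(-t/2) on [1/2, 3/2); t + 1 on [3/2, 3); …
f breaks at 1/8, 3/8, 3/4 into 4 integrals to sum
piece [0, 1/8): integrate 16*t**2 against the kernel
segment 1/8 to 3/8 holds 4*t*exp(-2*t); add its integral
piece [3/8, 3/4): integrate 4*t*(4*t + 1) against the kernel
for t in [3/4, ∞): the term is ∫ 4*t*exp(-4*t)·t^(s-1)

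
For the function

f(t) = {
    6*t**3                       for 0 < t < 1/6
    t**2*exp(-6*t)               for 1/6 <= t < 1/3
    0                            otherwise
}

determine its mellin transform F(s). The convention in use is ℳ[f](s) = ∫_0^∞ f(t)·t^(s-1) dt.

((s + 3)*uppergamma(s + 2, 1) - (s + 3)*uppergamma(s + 2, 2) + 1)/(36*6**s*(s + 3))
  Re(s) > -3

undo the shared t-power: 6*t on [0, 1/6); exp(-6*t) on [1/6, 1/3)
reversing the common scale on t: 2*t on [0, 1/2); exp(-2*t) on [1/2, 1)
undo the common scale on t: t on [0, 1); exp(-t) on [1, 2)
along the cuts 1/6, ℳ[f](s) splits into 2 integrals
between 0 and 1/6 the integrand is 6*t**3·t^(s-1)
on [1/6, 1/3): add ∫ t**2*exp(-6*t)·t^(s-1) dt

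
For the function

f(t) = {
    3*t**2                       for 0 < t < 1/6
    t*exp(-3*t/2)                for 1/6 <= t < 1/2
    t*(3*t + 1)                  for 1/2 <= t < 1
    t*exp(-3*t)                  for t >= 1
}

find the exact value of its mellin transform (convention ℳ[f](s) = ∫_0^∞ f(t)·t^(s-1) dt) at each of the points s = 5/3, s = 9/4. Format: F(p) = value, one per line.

peel off the shared t-power: 3*t on [0, 1/6); exp(-3*t/2) on [1/6, 1/2); 3*t + 1 on [1/2, 1); …
remove the common scale on t first: t on [0, 1/2); exp(-t/2) on [1/2, 3/2); t + 1 on [3/2, 3); …
f breaks at 1/6, 1/2, 1 into 4 integrals to sum
segment [0, 1/6) carries 3*t**2; integrate it
over [1/6, 1/2), the kernel integral of t*exp(-3*t/2) enters the sum
∫ t*(3*t + 1)·t^(s-1) over [1/2, 1)
on [1, ∞): add ∫ t*exp(-3*t)·t^(s-1) dt

F(5/3) = -4*12**(1/3)*uppergamma(8/3, 3/4)/27 - 69*2**(1/3)/704 + 6**(1/3)/1584 + 3**(1/3)*uppergamma(8/3, 3)/27 + 4*12**(1/3)*uppergamma(8/3, 1/4)/27 + 105/88
F(9/4) = 6**(3/4)*(-7072*sqrt(2)*uppergamma(13/4, 3/4) - 1971*3**(1/4) + 13 + 884*2**(1/4)*uppergamma(13/4, 3) + 7072*sqrt(2)*uppergamma(13/4, 1/4) + 24192*6**(1/4))/143208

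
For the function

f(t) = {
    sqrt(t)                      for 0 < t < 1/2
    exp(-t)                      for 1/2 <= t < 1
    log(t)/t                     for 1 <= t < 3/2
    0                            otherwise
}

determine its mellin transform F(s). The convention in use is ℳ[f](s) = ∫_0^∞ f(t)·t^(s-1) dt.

along the cuts 1/2, 1, ℳ[f](s) splits into 3 integrals
segment [0, 1/2) carries sqrt(t); integrate it
[1/2, 1) adds the kernel integral of exp(-t)
the [1, 3/2) slice contributes ∫ log(t)/t·t^(s-1) dt

(3*2**s*(2*s + 1)*(s**2 - 2*s + 1)*uppergamma(s, 1/2) - 3*2**s*(2*s + 1)*(s**2 - 2*s + 1)*uppergamma(s, 1) + 3*2**s*(2*s + 1) + 3**s*s*(2*s + 1)*(-2*log(2) + 2*log(3)) - 2*3**s*(2*s + 1) + 3**s*(2*s + 1)*(-2*log(3) + 2*log(2)) + 3*sqrt(2)*(s**2 - 2*s + 1))/(3*2**s*(2*s + 1)*(s**2 - 2*s + 1))
  Re(s) > -1/2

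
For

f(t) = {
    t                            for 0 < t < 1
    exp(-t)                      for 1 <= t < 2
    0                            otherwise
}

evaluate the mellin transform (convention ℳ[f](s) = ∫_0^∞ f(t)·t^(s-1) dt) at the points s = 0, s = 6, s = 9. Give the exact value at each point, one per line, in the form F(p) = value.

F(0) = Ei(-2) - Ei(-1) + 1
F(6) = -872*exp(-2) + 1/7 + 326*exp(-1)
F(9) = -297856*exp(-2) + 1/10 + 109601*exp(-1)

slice at 1, transform all 2 pieces, and sum them
on [0, 1): add ∫ t·t^(s-1) dt
[1, 2) adds the kernel integral of exp(-t)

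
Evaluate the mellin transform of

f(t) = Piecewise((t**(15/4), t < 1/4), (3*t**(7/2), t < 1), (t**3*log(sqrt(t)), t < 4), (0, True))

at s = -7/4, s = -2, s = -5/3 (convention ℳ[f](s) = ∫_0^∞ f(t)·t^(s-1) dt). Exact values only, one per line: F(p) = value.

reversing the shared t-power: t**(11/4) on [0, 1/4); 3*t**(5/2) on [1/4, 1); t**2*log(sqrt(t)) on [1, 4)
peel off the shared t-power: t**(3/4) on [0, 1/4); 3*sqrt(t) on [1/4, 1); log(sqrt(t)) on [1, 4)
remove the power substitution first: t**(3/2) on [0, 1/2); 3*t on [1/2, 1); log(t) on [1, 2)
decompose at 1/4, 1; ℳ[f](s) sums the 3 pieces' integrals
piece [0, 1/4): integrate t**(15/4) against the kernel
∫ 3*t**(7/2)·t^(s-1) over [1/4, 1)
the [1, 4) slice contributes ∫ t**3*log(sqrt(t))·t^(s-1) dt

F(-7/4) = sqrt(2)*(-15536 + 11567*sqrt(2) + 35840*log(2))/11200
F(-2) = sqrt(2)/28 + 1/4 + 4*log(2)
F(-5/3) = -9*2**(2/3)/8 - 9*2**(1/3)/88 + 3*2**(5/6)/200 + 675/352 + 3*2**(2/3)*log(2)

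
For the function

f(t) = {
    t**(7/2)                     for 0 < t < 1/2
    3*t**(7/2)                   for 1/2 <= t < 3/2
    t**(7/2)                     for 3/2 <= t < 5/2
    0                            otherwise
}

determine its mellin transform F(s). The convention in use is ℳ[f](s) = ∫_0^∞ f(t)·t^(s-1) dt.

2**(-s - 5/2)*(2*3**(s + 7/2) + 5**(s + 7/2) - 2)/(2*s + 7)
  Re(s) > -7/2

the 3 pieces separated at 1/2, 3/2 each add one integral
∫ t**(7/2)·t^(s-1) over [0, 1/2)
between 1/2 and 3/2 the integrand is 3*t**(7/2)·t^(s-1)
over [3/2, 5/2), the kernel integral of t**(7/2) enters the sum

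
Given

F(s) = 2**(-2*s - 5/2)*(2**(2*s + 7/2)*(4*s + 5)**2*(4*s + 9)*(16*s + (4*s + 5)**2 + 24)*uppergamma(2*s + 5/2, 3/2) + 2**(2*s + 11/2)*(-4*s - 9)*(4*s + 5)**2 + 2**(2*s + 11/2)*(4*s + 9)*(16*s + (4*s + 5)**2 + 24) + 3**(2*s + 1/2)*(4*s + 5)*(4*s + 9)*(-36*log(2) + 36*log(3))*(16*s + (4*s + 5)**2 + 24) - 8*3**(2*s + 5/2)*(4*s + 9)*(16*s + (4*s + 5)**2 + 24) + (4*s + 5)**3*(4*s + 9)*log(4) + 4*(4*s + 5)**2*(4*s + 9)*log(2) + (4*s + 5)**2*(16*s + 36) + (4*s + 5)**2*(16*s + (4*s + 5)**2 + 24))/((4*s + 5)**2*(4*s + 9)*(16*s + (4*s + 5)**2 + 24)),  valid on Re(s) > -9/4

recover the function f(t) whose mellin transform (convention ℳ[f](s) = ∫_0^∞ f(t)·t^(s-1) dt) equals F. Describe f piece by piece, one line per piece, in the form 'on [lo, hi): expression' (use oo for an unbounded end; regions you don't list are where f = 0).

on [0, 1/4): t**(9/4)
on [1/4, 1): t**(7/4)*log(sqrt(t))
on [1, 9/4): t**(5/4)*log(sqrt(t))
on [9/4, oo): t**(5/4)*exp(-sqrt(t))

the shared t-power comes off first: t**(5/4) on [0, 1/4); t**(3/4)*log(sqrt(t)) on [1/4, 1); t**(1/4)*log(sqrt(t)) on [1, 9/4); …
remove the power substitution first: t**(5/2) on [0, 1/2); t**(3/2)*log(t) on [1/2, 1); sqrt(t)*log(t) on [1, 3/2); …
peel off the shared t-power: t**2 on [0, 1/2); t*log(t) on [1/2, 1); log(t) on [1, 3/2); …
cuts at 1/4, 1, 9/4: linearity sums the 4 kernel integrals
for t in [0, 1/4): the term is ∫ t**(9/4)·t^(s-1)
piece [1/4, 1): integrate t**(7/4)*log(sqrt(t)) against the kernel
the [1, 9/4) slice contributes ∫ t**(5/4)*log(sqrt(t))·t^(s-1) dt
over [9/4, ∞), the kernel integral of t**(5/4)*exp(-sqrt(t)) enters the sum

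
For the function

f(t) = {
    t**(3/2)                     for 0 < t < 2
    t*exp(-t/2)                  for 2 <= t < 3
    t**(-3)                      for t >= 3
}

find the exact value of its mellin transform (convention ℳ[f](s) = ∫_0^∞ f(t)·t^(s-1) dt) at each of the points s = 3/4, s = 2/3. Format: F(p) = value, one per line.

undo the shared t-power: sqrt(t) on [0, 2); exp(-t/2) on [2, 3); t**(-4) on [3, ∞)
linearity at 2, 3 turns ℳ[f](s) into 3 summed integrals
[0, 2) adds the kernel integral of t**(3/2)
segment [2, 3) carries t*exp(-t/2); integrate it
piece [3, ∞): integrate t**(-3) against the kernel

F(3/4) = -2*2**(3/4)*uppergamma(7/4, 3/2) + 4*3**(3/4)/243 + 2*2**(3/4)*uppergamma(7/4, 1) + 16*2**(1/4)/9
F(2/3) = -2*2**(2/3)*uppergamma(5/3, 3/2) + 3**(2/3)/63 + 2*2**(2/3)*uppergamma(5/3, 1) + 24*2**(1/6)/13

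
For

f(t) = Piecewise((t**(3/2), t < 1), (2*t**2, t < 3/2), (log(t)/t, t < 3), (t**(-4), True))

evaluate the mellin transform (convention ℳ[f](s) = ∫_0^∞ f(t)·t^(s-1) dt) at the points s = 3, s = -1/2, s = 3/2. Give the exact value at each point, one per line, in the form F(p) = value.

linearity at 1, 3/2, 3 turns ℳ[f](s) into 4 summed integrals
the [0, 1) slice contributes ∫ t**(3/2)·t^(s-1) dt
over [1, 3/2), the kernel integral of 2*t**2 enters the sum
for t in [3/2, 3): the term is ∫ log(t)/t·t^(s-1)
segment 3 to ∞ holds t**(-4); add its integral

F(3) = 9*log(2)/8 + 271/180 + 27*log(3)/8
F(-1/2) = -1/3 - 4*sqrt(6)*log(2)/27 - 2*sqrt(3)*log(3)/27 - 106*sqrt(3)/2187 + 4*sqrt(6)*log(3)/27 + 89*sqrt(6)/81
F(3/2) = -538*sqrt(3)/135 - 5/21 + log(2**(sqrt(6))*3**(-sqrt(6) + 2*sqrt(3))) + 83*sqrt(6)/28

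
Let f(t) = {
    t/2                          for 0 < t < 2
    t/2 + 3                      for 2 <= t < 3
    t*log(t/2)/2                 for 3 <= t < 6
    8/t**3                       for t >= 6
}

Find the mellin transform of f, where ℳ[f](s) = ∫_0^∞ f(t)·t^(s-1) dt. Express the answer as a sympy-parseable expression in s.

(-162*2**s*s*(s - 3)*(s**2 + 2*s + 1) - 162*2**s*(s - 3)*(s**2 + 2*s + 1) - 81*3**s*s**2*(s - 3)*(s + 1)*log(3) + 81*3**s*s**2*(s - 3)*(s + 1)*log(2) - 81*3**s*s*(s - 3)*(s + 1)*log(3) + 81*3**s*s*(s - 3)*(s + 1)*log(2) + 81*3**s*s*(s - 3)*(s + 1) + 243*3**s*s*(s - 3)*(s**2 + 2*s + 1) + 162*3**s*(s - 3)*(s**2 + 2*s + 1) + 162*6**s*s**2*(s - 3)*(s + 1)*log(3) - 162*6**s*s*(s - 3)*(s + 1) + 162*6**s*s*(s - 3)*(s + 1)*log(3) - 2*6**s*s*(s + 1)*(s**2 + 2*s + 1))/(54*s*(s - 3)*(s + 1)*(s**2 + 2*s + 1))
  -1 < Re(s) < 3

back out the common scale on t: t on [0, 1); t + 3 on [1, 3/2); t*log(t) on [3/2, 3); …
linearity at 2, 3, 6 turns ℳ[f](s) into 4 summed integrals
segment 0 to 2 holds t/2; add its integral
on [2, 3) integrate f = (t/2 + 3) against the kernel
[3, 6) adds the kernel integral of t*log(t/2)/2
∫ over [6, ∞) of 8/t**3·t^(s-1) joins the sum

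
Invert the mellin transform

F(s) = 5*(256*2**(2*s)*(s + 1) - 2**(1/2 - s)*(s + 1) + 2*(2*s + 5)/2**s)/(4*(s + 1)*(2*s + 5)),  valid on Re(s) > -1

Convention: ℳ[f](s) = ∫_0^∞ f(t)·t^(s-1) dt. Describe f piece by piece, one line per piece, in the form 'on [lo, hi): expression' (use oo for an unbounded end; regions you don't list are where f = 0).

on [0, 1/2): 5*t
on [1/2, 4): 5*t**(5/2)

decompose at 1/2; ℳ[f](s) sums the 2 pieces' integrals
segment [0, 1/2) carries 5*t; integrate it
segment [1/2, 4) carries 5*t**(5/2); integrate it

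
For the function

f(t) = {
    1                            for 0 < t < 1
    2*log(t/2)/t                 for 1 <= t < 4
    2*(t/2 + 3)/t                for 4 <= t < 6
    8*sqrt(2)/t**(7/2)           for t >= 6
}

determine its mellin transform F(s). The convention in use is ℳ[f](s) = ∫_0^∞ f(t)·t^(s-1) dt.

2**s*2**(1 - s)*(54*2**(2*s - 2)*s*(s - 1)*(2*s - 7)*log(2) - 54*2**(2*s - 2)*s*(2*s - 7) - 270*2**(2*s - 2)*(s - 1)**2*(2*s - 7) - 162*2**(2*s - 2)*(s - 1)*(2*s - 7) - 4*sqrt(3)*6**(s - 1)*s*(s - 1)**2 + 324*6**(s - 1)*(s - 1)**2*(2*s - 7) + 162*6**(s - 1)*(s - 1)*(2*s - 7) + 54*s*(s - 1)*(2*s - 7)*log(2) + 54*s*(2*s - 7) + 27*(s - 1)**2*(2*s - 7))/(54*s*(s - 1)**2*(2*s - 7))
  0 < Re(s) < 7/2

back out the common scale on t: 1 on [0, 1/2); log(t)/t on [1/2, 2); (t + 3)/t on [2, 3); …
the shared t-power comes off first: t on [0, 1/2); log(t) on [1/2, 2); t + 3 on [2, 3); …
cuts at 1, 4, 6: linearity sums the 4 kernel integrals
piece [0, 1): integrate 1 against the kernel
on [1, 4) integrate f = 2*log(t/2)/t against the kernel
over [4, 6), the kernel integral of 2*(t/2 + 3)/t enters the sum
on [6, ∞) integrate f = 8*sqrt(2)/t**(7/2) against the kernel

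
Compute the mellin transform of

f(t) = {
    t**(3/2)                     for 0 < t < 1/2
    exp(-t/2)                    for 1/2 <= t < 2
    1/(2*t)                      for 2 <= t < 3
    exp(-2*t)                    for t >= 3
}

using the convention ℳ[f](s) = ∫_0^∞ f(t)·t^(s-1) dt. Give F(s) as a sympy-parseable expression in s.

cuts at 1/2, 2, 3: linearity sums the 4 kernel integrals
segment [0, 1/2) carries t**(3/2); integrate it
∫ over [1/2, 2) of exp(-t/2)·t^(s-1) joins the sum
on [2, 3) integrate f = 1/(2*t) against the kernel
[3, ∞) adds the kernel integral of exp(-2*t)

(12*24**s*(s - 1)*(2*s + 3)*uppergamma(s, 1/4) - 12*24**s*(s - 1)*(2*s + 3)*uppergamma(s, 1) - 3*24**s*(2*s + 3) + 2*36**s*(2*s + 3) + 12*6**s*(s - 1)*(2*s + 3)*uppergamma(s, 6) + 6*sqrt(2)*6**s*(s - 1))/(12*12**s*(s - 1)*(2*s + 3))
  Re(s) > -3/2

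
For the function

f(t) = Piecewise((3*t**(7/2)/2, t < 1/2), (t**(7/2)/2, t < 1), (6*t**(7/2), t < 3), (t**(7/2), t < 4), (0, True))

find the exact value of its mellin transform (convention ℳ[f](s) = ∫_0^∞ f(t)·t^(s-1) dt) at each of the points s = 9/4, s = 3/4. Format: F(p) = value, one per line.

treat the 4 regions marked off by 1/2, 1, 3 separately and sum
∫ 3*t**(7/2)/2·t^(s-1) over [0, 1/2)
segment 1/2 to 1 holds t**(7/2)/2; add its integral
the [1, 3) slice contributes ∫ 6*t**(7/2)·t^(s-1) dt
segment [3, 4) carries t**(7/2); integrate it

F(9/4) = -22/23 + 2**(1/4)/368 + 4860*3**(3/4)/23 + 8192*sqrt(2)/23
F(3/4) = -22/17 + 2**(3/4)/136 + 1024*sqrt(2)/17 + 1620*3**(1/4)/17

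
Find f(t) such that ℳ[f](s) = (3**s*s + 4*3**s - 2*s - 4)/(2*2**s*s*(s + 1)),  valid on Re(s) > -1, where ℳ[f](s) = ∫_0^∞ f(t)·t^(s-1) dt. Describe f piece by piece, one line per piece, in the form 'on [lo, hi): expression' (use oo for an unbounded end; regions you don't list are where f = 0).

on [0, 1/2): t
on [1/2, 3/2): 2 - t

treat the 2 regions marked off by 1/2 separately and sum
on [0, 1/2) integrate f = t against the kernel
∫ over [1/2, 3/2) of (2 - t)·t^(s-1) joins the sum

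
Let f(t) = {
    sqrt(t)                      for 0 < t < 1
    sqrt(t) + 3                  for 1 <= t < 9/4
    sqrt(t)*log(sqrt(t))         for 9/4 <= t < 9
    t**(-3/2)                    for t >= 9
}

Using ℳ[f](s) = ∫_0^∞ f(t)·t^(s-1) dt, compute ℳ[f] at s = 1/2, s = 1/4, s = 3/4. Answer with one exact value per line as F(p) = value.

F(1/2) = 9*log(2)/4 + 143/72 + 27*log(3)/4
F(1/4) = -12 - 356*sqrt(3)/135 + log(2**(sqrt(6))*3**(-sqrt(6) + 4*sqrt(3))) + 23*sqrt(6)/3
F(3/4) = -1844*sqrt(3)/675 - 4 + 213*sqrt(6)/50 + log(2**(9*sqrt(6)/10)*3**(-9*sqrt(6)/10 + 36*sqrt(3)/5))

the power substitution comes off first: t on [0, 1); t + 3 on [1, 3/2); t*log(t) on [3/2, 3); …
breakpoints 1, 9/4, 9: one integral from each of the 4 segments
[0, 1) adds the kernel integral of sqrt(t)
segment 1 to 9/4 holds (sqrt(t) + 3); add its integral
over [9/4, 9), the kernel integral of sqrt(t)*log(sqrt(t)) enters the sum
the [9, ∞) slice contributes ∫ t**(-3/2)·t^(s-1) dt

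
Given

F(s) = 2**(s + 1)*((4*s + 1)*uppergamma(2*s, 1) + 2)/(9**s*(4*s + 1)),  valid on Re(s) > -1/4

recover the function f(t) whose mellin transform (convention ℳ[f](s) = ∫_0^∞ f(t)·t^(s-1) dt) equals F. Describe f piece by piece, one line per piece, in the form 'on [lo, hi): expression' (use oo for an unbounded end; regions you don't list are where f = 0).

strip the common scale on t: sqrt(6)*t**(1/4)/2 on [0, 4/9); exp(-3*sqrt(t)/2) on [4/9, ∞)
reversing the power substitution: sqrt(6)*sqrt(t)/2 on [0, 2/3); exp(-3*t/2) on [2/3, ∞)
back out the common scale on t: sqrt(t) on [0, 1); exp(-t) on [1, ∞)
f breaks at 2/9 into 2 integrals to sum
segment 0 to 2/9 holds 2**(3/4)*sqrt(3)*t**(1/4)/2; add its integral
∫ exp(-3*sqrt(2)*sqrt(t)/2)·t^(s-1) over [2/9, ∞)

on [0, 2/9): 2**(3/4)*sqrt(3)*t**(1/4)/2
on [2/9, oo): exp(-3*sqrt(2)*sqrt(t)/2)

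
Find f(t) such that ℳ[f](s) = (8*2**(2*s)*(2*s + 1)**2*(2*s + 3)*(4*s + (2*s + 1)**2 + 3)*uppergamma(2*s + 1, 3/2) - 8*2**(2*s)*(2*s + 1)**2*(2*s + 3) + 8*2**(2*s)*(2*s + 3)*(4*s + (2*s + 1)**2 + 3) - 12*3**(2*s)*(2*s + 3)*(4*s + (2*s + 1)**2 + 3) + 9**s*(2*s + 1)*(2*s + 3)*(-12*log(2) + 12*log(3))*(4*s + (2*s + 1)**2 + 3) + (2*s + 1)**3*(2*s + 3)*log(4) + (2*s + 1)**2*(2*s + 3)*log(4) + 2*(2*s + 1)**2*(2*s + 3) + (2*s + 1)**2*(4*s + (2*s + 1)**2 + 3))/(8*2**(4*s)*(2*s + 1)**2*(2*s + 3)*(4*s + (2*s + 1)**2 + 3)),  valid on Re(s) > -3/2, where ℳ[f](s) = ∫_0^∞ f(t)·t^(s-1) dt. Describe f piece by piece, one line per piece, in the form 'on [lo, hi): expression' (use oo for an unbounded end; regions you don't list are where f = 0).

strip the shared t-power: 4*t on [0, 1/16); 2*sqrt(t)*log(2*sqrt(t)) on [1/16, 1/4); log(2*sqrt(t)) on [1/4, 9/16); …
strip the power substitution: 4*t**2 on [0, 1/4); 2*t*log(2*t) on [1/4, 1/2); log(2*t) on [1/2, 3/4); …
remove the common scale on t first: t**2 on [0, 1/2); t*log(t) on [1/2, 1); log(t) on [1, 3/2); …
summing 4 kernel integrals split by 1/16, 1/4, 9/16 yields ℳ[f](s)
piece [0, 1/16): integrate 4*t**(3/2) against the kernel
segment [1/16, 1/4) carries 2*t*log(2*sqrt(t)); integrate it
for t in [1/4, 9/16): the term is ∫ sqrt(t)*log(2*sqrt(t))·t^(s-1)
∫ sqrt(t)*exp(-2*sqrt(t))·t^(s-1) over [9/16, ∞)

on [0, 1/16): 4*t**(3/2)
on [1/16, 1/4): 2*t*log(2*sqrt(t))
on [1/4, 9/16): sqrt(t)*log(2*sqrt(t))
on [9/16, oo): sqrt(t)*exp(-2*sqrt(t))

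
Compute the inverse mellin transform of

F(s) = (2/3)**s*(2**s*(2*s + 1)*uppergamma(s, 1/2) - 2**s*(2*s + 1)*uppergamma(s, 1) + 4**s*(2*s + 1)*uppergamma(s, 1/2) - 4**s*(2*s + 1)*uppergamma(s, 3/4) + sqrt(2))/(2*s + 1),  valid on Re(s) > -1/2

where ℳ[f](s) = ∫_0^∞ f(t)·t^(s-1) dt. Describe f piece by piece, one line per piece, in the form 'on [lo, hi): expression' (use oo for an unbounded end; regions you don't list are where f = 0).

the common scale on t comes off first: sqrt(2)*sqrt(t)/2 on [0, 1); exp(-t/2) on [1, 2); exp(-t/4) on [2, 3)
reversing the common scale on t: sqrt(t) on [0, 1/2); exp(-t) on [1/2, 1); exp(-t/2) on [1, 3/2)
slice at 2/3, 4/3, transform all 3 pieces, and sum them
∫ over [0, 2/3) of sqrt(3)*sqrt(t)/2·t^(s-1) joins the sum
the [2/3, 4/3) slice contributes ∫ exp(-3*t/4)·t^(s-1) dt
between 4/3 and 2 the integrand is exp(-3*t/8)·t^(s-1)

on [0, 2/3): sqrt(3)*sqrt(t)/2
on [2/3, 4/3): exp(-3*t/4)
on [4/3, 2): exp(-3*t/8)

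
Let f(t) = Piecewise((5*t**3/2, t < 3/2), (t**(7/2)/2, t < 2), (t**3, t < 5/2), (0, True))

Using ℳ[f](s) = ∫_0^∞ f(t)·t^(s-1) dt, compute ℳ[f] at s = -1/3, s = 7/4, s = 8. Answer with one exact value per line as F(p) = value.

F(-1/3) = -3*2**(2/3)/2 - 81*2**(5/6)*3**(1/6)/304 + 24*2**(1/6)/19 + 135*2**(1/3)*3**(2/3)/128 + 75*2**(1/3)*5**(2/3)/64
F(7/4) = 2**(1/4)*(-43008*sqrt(2) - 4617*sqrt(2)*3**(1/4) + 17010*3**(3/4) + 38912 + 52500*5**(3/4))/12768
F(8) = -177147*sqrt(6)/94208 + 2048*sqrt(2)/23 + 90153377/45056

integrate the 3 segments split at 3/2, 2, then add the results
on [0, 3/2): add ∫ 5*t**3/2·t^(s-1) dt
[3/2, 2) adds the kernel integral of t**(7/2)/2
∫ over [2, 5/2) of t**3·t^(s-1) joins the sum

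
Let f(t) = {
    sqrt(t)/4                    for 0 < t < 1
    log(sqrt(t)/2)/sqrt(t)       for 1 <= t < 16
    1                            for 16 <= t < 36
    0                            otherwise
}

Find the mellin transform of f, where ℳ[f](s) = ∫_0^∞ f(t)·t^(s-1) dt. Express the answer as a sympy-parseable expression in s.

(2**(4*s)*s*(2*s - 1)*(2*s + 1)*log(2) - 2**(4*s)*s*(2*s + 1) - 2*2**(4*s)*(2*s - 1)**2*(2*s + 1) + 2*36**s*(2*s - 1)**2*(2*s + 1) + s*(2*s - 1)**2 + 4*s*(2*s - 1)*(2*s + 1)*log(2) + 4*s*(2*s + 1))/(2*s*(2*s - 1)**2*(2*s + 1))
  Re(s) > -1/2

undo the power substitution: t/4 on [0, 1); log(t/2)/t on [1, 4); 1 on [4, 6)
peel off the shared t-power: t**2/4 on [0, 1); log(t/2) on [1, 4); t on [4, 6)
remove the common scale on t first: t**2 on [0, 1/2); log(t) on [1/2, 2); 2*t on [2, 3)
summing 3 kernel integrals split by 1, 16 yields ℳ[f](s)
piece [0, 1): integrate sqrt(t)/4 against the kernel
on [1, 16) integrate f = log(sqrt(t)/2)/sqrt(t) against the kernel
over [16, 36), the kernel integral of 1 enters the sum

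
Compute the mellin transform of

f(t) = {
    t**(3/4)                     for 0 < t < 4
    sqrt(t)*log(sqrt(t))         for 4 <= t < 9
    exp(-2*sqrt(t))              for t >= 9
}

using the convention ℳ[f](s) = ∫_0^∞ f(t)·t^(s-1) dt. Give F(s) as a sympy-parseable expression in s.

2*(-4*144**s*s*(4*s + 3)*log(2) - 2*144**s*(4*s + 3)*log(2) + 2*144**s*(4*s + 3) + 4*144**s*sqrt(2)*(4*s**2 + 4*s + 1) + 6*324**s*s*(4*s + 3)*log(3) - 3*324**s*(4*s + 3) + 3*324**s*(4*s + 3)*log(3) + 9**s*(4*s + 3)*(4*s**2 + 4*s + 1)*uppergamma(2*s, 6))/(36**s*(4*s + 3)*(4*s**2 + 4*s + 1))
  Re(s) > -3/4

remove the power substitution first: t**(3/2) on [0, 2); t*log(t) on [2, 3); exp(-2*t) on [3, ∞)
decompose at 4, 9; ℳ[f](s) sums the 3 pieces' integrals
between 0 and 4 the integrand is t**(3/4)·t^(s-1)
over [4, 9), the kernel integral of sqrt(t)*log(sqrt(t)) enters the sum
on [9, ∞): add ∫ exp(-2*sqrt(t))·t^(s-1) dt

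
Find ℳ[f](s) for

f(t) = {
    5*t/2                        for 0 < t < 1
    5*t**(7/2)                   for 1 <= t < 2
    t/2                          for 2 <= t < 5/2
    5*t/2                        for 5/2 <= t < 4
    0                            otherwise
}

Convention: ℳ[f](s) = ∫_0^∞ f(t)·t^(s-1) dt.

(20*2**(2*s)*(2*s + 7) - 2*2**s*(2*s + 7) + 160*2**(s + 1/2)*(s + 1) - 10*s + 15 - 10*5**s*(2*s + 7)/2**s)/(2*(s + 1)*(2*s + 7))
  Re(s) > -1

slice at 1, 2, 5/2, transform all 4 pieces, and sum them
over [0, 1), the kernel integral of 5*t/2 enters the sum
between 1 and 2 the integrand is 5*t**(7/2)·t^(s-1)
[2, 5/2) adds the kernel integral of t/2
on [5/2, 4) integrate f = 5*t/2 against the kernel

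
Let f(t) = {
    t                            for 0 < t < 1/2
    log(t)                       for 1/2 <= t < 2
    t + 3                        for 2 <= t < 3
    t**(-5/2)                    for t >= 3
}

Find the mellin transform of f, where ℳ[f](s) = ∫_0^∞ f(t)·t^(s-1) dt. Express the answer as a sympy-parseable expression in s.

(-270*2**(2*s)*s**2*(2*s - 5) + 54*2**(2*s)*s*(s + 1)*(2*s - 5)*log(2) - 162*2**(2*s)*s*(2*s - 5) - 54*2**(2*s)*(s + 1)*(2*s - 5) - 4*sqrt(3)*6**s*s**2*(s + 1) + 324*6**s*s**2*(2*s - 5) + 162*6**s*s*(2*s - 5) + 27*s**2*(2*s - 5) + 54*s*(s + 1)*(2*s - 5)*log(2) + (2*s - 5)*(54*s + 54))/(54*2**s*s**2*(s + 1)*(2*s - 5))
  -1 < Re(s) < 5/2

integrate the 4 segments split at 1/2, 2, 3, then add the results
segment [0, 1/2) carries t; integrate it
for t in [1/2, 2): the term is ∫ log(t)·t^(s-1)
segment [2, 3) carries (t + 3); integrate it
piece [3, ∞): integrate t**(-5/2) against the kernel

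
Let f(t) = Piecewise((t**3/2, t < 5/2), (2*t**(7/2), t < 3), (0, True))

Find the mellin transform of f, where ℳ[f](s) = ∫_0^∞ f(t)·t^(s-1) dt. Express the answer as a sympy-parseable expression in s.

(8*3**(s + 7/2)*(s + 3) + (5/2)**(s + 3)*(2*s + 7) - 8*(5/2)**(s + 7/2)*(s + 3))/(2*(s + 3)*(2*s + 7))
  Re(s) > -3

f breaks at 5/2 into 2 integrals to sum
∫ over [0, 5/2) of t**3/2·t^(s-1) joins the sum
∫ over [5/2, 3) of 2*t**(7/2)·t^(s-1) joins the sum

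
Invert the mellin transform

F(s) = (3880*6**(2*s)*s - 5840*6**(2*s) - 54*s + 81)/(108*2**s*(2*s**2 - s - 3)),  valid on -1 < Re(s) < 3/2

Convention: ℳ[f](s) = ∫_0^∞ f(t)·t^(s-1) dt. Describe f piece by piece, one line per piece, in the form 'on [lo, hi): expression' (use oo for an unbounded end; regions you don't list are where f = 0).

on [0, 1/2): t/2
on [1/2, 18): t
on [18, oo): 2*sqrt(2)/t**(3/2)

reversing the common scale on t: t on [0, 1/4); 2*t on [1/4, 9); t**(-3/2) on [9, ∞)
remove the shared t-power first: sqrt(t) on [0, 1/4); 2*sqrt(t) on [1/4, 9); t**(-2) on [9, ∞)
strip the power substitution: t on [0, 1/2); 2*t on [1/2, 3); t**(-4) on [3, ∞)
breakpoints 1/2, 18: one integral from each of the 3 segments
between 0 and 1/2 the integrand is t/2·t^(s-1)
piece [1/2, 18): integrate t against the kernel
∫ 2*sqrt(2)/t**(3/2)·t^(s-1) over [18, ∞)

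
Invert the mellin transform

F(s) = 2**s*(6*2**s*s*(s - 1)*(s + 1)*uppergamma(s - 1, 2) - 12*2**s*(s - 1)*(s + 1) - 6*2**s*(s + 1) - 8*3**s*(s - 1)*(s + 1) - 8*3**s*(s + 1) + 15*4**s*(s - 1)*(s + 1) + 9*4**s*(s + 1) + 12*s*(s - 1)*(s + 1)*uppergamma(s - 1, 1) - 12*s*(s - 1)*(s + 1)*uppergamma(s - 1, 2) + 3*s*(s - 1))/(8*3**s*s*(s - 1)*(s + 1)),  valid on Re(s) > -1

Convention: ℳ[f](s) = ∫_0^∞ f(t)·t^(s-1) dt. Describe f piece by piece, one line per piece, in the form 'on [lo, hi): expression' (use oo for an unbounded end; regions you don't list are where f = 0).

on [0, 2/3): 9*t/16
on [2/3, 4/3): exp(-3*t/2)/t
on [4/3, 2): (3*t/4 + 1)/t
on [2, 8/3): (3*t/4 + 3)/t
on [8/3, oo): exp(-3*t/4)/t

back out the shared t-power: 9*t**2/16 on [0, 2/3); exp(-3*t/2) on [2/3, 4/3); 3*t/4 + 1 on [4/3, 2); …
peel off the common scale on t: 9*t**2/4 on [0, 1/3); exp(-3*t) on [1/3, 2/3); 3*t/2 + 1 on [2/3, 1); …
remove the common scale on t first: t**2 on [0, 1/2); exp(-2*t) on [1/2, 1); t + 1 on [1, 3/2); …
summing 5 kernel integrals split by 2/3, 4/3, 2, 8/3 yields ℳ[f](s)
∫ 9*t/16·t^(s-1) over [0, 2/3)
on [2/3, 4/3) integrate f = exp(-3*t/2)/t against the kernel
on [4/3, 2): add ∫ (3*t/4 + 1)/t·t^(s-1) dt
piece [2, 8/3): integrate (3*t/4 + 3)/t against the kernel
between 8/3 and ∞ the integrand is exp(-3*t/4)/t·t^(s-1)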